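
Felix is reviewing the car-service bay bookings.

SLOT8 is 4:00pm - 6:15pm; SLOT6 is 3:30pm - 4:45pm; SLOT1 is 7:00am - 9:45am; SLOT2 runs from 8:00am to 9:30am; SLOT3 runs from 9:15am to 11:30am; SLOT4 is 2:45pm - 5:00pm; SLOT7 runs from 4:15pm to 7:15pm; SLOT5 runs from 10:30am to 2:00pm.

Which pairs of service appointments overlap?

SLOT1 & SLOT2, SLOT1 & SLOT3, SLOT2 & SLOT3, SLOT3 & SLOT5, SLOT4 & SLOT6, SLOT4 & SLOT7, SLOT4 & SLOT8, SLOT6 & SLOT7, SLOT6 & SLOT8, SLOT7 & SLOT8

Two intervals overlap when each starts before the other ends.
Sorted by start: SLOT1, SLOT2, SLOT3, SLOT5, SLOT4, SLOT6, SLOT8, SLOT7.
SLOT2 starts before SLOT1 ends → SLOT1 and SLOT2 overlap.
SLOT3 starts before SLOT1 ends → SLOT1 and SLOT3 overlap.
SLOT5 starts after SLOT1 ends — done with SLOT1.
SLOT3 starts before SLOT2 ends → SLOT2 and SLOT3 overlap.
SLOT5 starts after SLOT2 ends — done with SLOT2.
SLOT5 starts before SLOT3 ends → SLOT3 and SLOT5 overlap.
SLOT4 starts after SLOT3 ends — done with SLOT3.
SLOT4 starts after SLOT5 ends — done with SLOT5.
SLOT6 starts before SLOT4 ends → SLOT4 and SLOT6 overlap.
SLOT8 starts before SLOT4 ends → SLOT4 and SLOT8 overlap.
SLOT7 starts before SLOT4 ends → SLOT4 and SLOT7 overlap.
SLOT8 starts before SLOT6 ends → SLOT6 and SLOT8 overlap.
SLOT7 starts before SLOT6 ends → SLOT6 and SLOT7 overlap.
SLOT7 starts before SLOT8 ends → SLOT8 and SLOT7 overlap.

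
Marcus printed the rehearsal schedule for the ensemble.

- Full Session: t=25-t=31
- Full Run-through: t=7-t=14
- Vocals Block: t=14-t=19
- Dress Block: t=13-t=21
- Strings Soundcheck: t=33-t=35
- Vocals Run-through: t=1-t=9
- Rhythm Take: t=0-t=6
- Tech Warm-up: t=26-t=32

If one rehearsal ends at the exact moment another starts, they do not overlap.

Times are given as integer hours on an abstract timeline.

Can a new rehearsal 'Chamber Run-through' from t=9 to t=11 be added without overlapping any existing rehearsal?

Rhythm Take: ends t=6 at or before Chamber Run-through starts t=9 → clear.
Vocals Run-through: ends t=9 at or before Chamber Run-through starts t=9 → clear.
Full Run-through: starts t=7 before Chamber Run-through ends t=11, and ends t=14 after Chamber Run-through starts t=9 → overlap.
Dress Block: starts t=13 at or after Chamber Run-through ends t=11 → clear.
Vocals Block: starts t=14 at or after Chamber Run-through ends t=11 → clear.
Full Session: starts t=25 at or after Chamber Run-through ends t=11 → clear.
Tech Warm-up: starts t=26 at or after Chamber Run-through ends t=11 → clear.
Strings Soundcheck: starts t=33 at or after Chamber Run-through ends t=11 → clear.
Chamber Run-through overlaps Full Run-through.

No — it overlaps Full Run-through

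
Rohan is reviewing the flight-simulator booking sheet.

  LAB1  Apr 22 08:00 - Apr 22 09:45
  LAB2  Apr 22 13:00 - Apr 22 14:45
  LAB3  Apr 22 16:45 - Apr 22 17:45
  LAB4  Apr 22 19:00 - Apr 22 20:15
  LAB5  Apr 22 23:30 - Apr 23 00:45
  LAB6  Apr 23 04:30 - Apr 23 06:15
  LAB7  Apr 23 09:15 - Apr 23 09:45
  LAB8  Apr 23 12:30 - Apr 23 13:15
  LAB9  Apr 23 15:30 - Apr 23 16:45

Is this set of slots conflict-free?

Yes

Check each pair: they overlap iff neither finishes before the other starts.
Sorted by start: LAB1, LAB2, LAB3, LAB4, LAB5, LAB6, LAB7, LAB8, LAB9.
LAB2 starts after LAB1 ends; LAB1 is clear from here.
LAB3 starts after LAB2 ends; LAB2 is clear from here.
LAB4 starts after LAB3 ends; LAB3 is clear from here.
LAB5 starts after LAB4 ends; LAB4 is clear from here.
LAB6 starts after LAB5 ends; LAB5 is clear from here.
LAB7 starts after LAB6 ends; LAB6 is clear from here.
LAB8 starts after LAB7 ends; LAB7 is clear from here.
LAB9 starts after LAB8 ends.
Every pair is clear; the schedule has no overlaps.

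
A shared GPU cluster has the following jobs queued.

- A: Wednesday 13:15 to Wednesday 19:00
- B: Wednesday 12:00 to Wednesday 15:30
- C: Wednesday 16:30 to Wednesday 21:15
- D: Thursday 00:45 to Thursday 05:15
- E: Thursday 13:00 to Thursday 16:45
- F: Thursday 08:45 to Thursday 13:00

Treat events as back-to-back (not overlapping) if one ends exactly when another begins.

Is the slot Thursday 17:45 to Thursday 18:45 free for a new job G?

B: ends Wednesday 15:30 at or before G starts Thursday 17:45 → clear.
A: ends Wednesday 19:00 at or before G starts Thursday 17:45 → clear.
C: ends Wednesday 21:15 at or before G starts Thursday 17:45 → clear.
D: ends Thursday 05:15 at or before G starts Thursday 17:45 → clear.
F: ends Thursday 13:00 at or before G starts Thursday 17:45 → clear.
E: ends Thursday 16:45 at or before G starts Thursday 17:45 → clear.

Yes — the slot is free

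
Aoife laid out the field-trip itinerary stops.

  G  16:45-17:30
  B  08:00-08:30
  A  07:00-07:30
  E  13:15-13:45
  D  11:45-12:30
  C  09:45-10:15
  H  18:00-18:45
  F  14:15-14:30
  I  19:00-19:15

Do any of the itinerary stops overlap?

No

Two intervals overlap when each starts before the other ends.
Sorted by start: A, B, C, D, E, F, G, H, I.
B starts after A ends — done with A.
C starts after B ends — done with B.
D starts after C ends — done with C.
E starts after D ends — done with D.
F starts after E ends — done with E.
G starts after F ends — done with F.
H starts after G ends — done with G.
I starts after H ends.
Every pair is clear; the schedule has no overlaps.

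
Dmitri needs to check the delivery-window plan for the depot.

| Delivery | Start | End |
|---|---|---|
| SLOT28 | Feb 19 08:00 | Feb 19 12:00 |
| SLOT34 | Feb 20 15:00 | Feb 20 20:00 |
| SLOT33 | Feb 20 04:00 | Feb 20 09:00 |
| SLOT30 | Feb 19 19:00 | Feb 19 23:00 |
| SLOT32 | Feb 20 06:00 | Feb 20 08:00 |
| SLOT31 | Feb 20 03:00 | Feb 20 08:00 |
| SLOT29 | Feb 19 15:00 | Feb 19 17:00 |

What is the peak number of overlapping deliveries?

3

Sort all start/end points and keep a running count:
Feb 19 08:00 start SLOT28 → 1
Feb 19 12:00 end SLOT28 → 0
Feb 19 15:00 start SLOT29 → 1
Feb 19 17:00 end SLOT29 → 0
Feb 19 19:00 start SLOT30 → 1
Feb 19 23:00 end SLOT30 → 0
Feb 20 03:00 start SLOT31 → 1
Feb 20 04:00 start SLOT33 → 2
Feb 20 06:00 start SLOT32 → 3
Feb 20 08:00 end SLOT31 → 2
Feb 20 08:00 end SLOT32 → 1
Feb 20 09:00 end SLOT33 → 0
Feb 20 15:00 start SLOT34 → 1
Feb 20 20:00 end SLOT34 → 0
Peak is 3, at Feb 20 06:00 (SLOT31, SLOT32, SLOT33).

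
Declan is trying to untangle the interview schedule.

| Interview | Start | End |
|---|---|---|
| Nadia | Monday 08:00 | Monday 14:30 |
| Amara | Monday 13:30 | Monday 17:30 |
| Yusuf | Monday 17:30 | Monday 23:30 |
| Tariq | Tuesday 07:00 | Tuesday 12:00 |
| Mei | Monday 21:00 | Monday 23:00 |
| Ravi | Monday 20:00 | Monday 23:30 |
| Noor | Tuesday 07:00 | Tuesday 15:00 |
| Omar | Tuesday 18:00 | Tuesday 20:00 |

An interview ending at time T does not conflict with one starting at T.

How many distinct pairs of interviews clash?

5

Two intervals overlap when each starts before the other ends.
Sorted by start: Nadia, Amara, Yusuf, Ravi, Mei, Tariq, Noor, Omar.
Amara starts before Nadia ends → Nadia and Amara overlap.
Yusuf starts after Nadia ends; Nadia is clear from here.
Yusuf starts exactly when Amara ends (back-to-back, no overlap); Amara is clear from here.
Ravi starts before Yusuf ends → Yusuf and Ravi overlap.
Mei starts before Yusuf ends → Yusuf and Mei overlap.
Tariq starts after Yusuf ends; Yusuf is clear from here.
Mei starts before Ravi ends → Ravi and Mei overlap.
Tariq starts after Ravi ends; Ravi is clear from here.
Tariq starts after Mei ends; Mei is clear from here.
Noor starts before Tariq ends → Tariq and Noor overlap.
Omar starts after Tariq ends.
Omar starts after Noor ends.
Overlapping pairs: Amara & Nadia, Mei & Ravi, Mei & Yusuf, Noor & Tariq, Ravi & Yusuf — 5 in total.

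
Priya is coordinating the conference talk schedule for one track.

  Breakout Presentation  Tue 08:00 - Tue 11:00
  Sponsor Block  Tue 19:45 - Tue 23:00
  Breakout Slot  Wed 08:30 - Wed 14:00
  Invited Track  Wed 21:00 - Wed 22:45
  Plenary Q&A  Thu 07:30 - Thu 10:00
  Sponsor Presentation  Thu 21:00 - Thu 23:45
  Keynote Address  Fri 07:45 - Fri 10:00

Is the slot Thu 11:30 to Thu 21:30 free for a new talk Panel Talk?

No — it overlaps Sponsor Presentation

Breakout Presentation: ends Tue 11:00 at or before Panel Talk starts Thu 11:30 → clear.
Sponsor Block: ends Tue 23:00 at or before Panel Talk starts Thu 11:30 → clear.
Breakout Slot: ends Wed 14:00 at or before Panel Talk starts Thu 11:30 → clear.
Invited Track: ends Wed 22:45 at or before Panel Talk starts Thu 11:30 → clear.
Plenary Q&A: ends Thu 10:00 at or before Panel Talk starts Thu 11:30 → clear.
Sponsor Presentation: starts Thu 21:00 before Panel Talk ends Thu 21:30, and ends Thu 23:45 after Panel Talk starts Thu 11:30 → overlap.
Keynote Address: starts Fri 07:45 at or after Panel Talk ends Thu 21:30 → clear.
Panel Talk overlaps Sponsor Presentation.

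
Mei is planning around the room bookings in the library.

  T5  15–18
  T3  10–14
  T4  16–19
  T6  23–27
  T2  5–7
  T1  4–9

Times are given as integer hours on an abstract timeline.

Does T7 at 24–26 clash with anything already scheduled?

T1: ends 9 at or before T7 starts 24 → clear.
T2: ends 7 at or before T7 starts 24 → clear.
T3: ends 14 at or before T7 starts 24 → clear.
T5: ends 18 at or before T7 starts 24 → clear.
T4: ends 19 at or before T7 starts 24 → clear.
T6: starts 23 before T7 ends 26, and ends 27 after T7 starts 24 → overlap.
T7 overlaps T6.

Yes — it overlaps T6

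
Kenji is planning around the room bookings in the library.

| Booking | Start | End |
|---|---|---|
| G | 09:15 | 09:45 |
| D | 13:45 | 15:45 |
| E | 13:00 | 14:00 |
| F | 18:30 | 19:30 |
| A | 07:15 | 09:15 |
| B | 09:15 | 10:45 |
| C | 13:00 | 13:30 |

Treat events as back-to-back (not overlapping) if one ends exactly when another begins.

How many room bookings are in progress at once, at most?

2

Sort all start/end points and keep a running count:
07:15 start A → 1
09:15 end A → 0
09:15 start B → 1
09:15 start G → 2
09:45 end G → 1
10:45 end B → 0
13:00 start C → 1
13:00 start E → 2
13:30 end C → 1
13:45 start D → 2
14:00 end E → 1
15:45 end D → 0
18:30 start F → 1
19:30 end F → 0
Peak is 2, at 09:15 (B, G).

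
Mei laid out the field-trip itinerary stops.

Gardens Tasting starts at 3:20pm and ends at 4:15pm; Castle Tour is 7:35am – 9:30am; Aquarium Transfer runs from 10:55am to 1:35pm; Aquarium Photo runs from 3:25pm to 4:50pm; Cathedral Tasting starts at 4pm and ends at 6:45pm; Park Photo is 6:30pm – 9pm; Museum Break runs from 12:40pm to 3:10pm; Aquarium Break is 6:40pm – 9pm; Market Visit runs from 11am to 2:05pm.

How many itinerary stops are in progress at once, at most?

3

Sweep the timeline, counting +1 at each start and −1 at each end (ends before starts at a tie):
7:35am start Castle Tour → 1
9:30am end Castle Tour → 0
10:55am start Aquarium Transfer → 1
11am start Market Visit → 2
12:40pm start Museum Break → 3
1:35pm end Aquarium Transfer → 2
2:05pm end Market Visit → 1
3:10pm end Museum Break → 0
3:20pm start Gardens Tasting → 1
3:25pm start Aquarium Photo → 2
4pm start Cathedral Tasting → 3
4:15pm end Gardens Tasting → 2
4:50pm end Aquarium Photo → 1
6:30pm start Park Photo → 2
6:40pm start Aquarium Break → 3
6:45pm end Cathedral Tasting → 2
9pm end Aquarium Break → 1
9pm end Park Photo → 0
Peak is 3, at 12:40pm (Aquarium Transfer, Market Visit, Museum Break).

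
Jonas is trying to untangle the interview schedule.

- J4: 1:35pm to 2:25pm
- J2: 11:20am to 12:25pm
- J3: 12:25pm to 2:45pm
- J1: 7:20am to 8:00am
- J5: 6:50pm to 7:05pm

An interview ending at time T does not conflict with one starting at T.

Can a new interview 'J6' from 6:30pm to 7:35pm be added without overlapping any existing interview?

J1: ends 8:00am at or before J6 starts 6:30pm → clear.
J2: ends 12:25pm at or before J6 starts 6:30pm → clear.
J3: ends 2:45pm at or before J6 starts 6:30pm → clear.
J4: ends 2:25pm at or before J6 starts 6:30pm → clear.
J5: starts 6:50pm before J6 ends 7:35pm, and ends 7:05pm after J6 starts 6:30pm → overlap.
J6 overlaps J5.

No — it overlaps J5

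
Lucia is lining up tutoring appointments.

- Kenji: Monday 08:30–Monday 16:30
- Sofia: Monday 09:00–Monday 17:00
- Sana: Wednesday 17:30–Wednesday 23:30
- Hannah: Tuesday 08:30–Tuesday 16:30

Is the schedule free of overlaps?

Check each pair: they overlap iff neither finishes before the other starts.
Sorted by start: Kenji, Sofia, Hannah, Sana.
Sofia starts before Kenji ends → Kenji and Sofia overlap.
That's a conflict, so the schedule is not conflict-free.

No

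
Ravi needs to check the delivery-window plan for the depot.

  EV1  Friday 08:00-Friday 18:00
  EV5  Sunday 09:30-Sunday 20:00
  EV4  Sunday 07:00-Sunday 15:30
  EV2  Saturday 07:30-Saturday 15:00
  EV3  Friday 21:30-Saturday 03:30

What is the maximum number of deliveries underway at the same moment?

Sort all start/end points and keep a running count:
Friday 08:00 start EV1 → 1
Friday 18:00 end EV1 → 0
Friday 21:30 start EV3 → 1
Saturday 03:30 end EV3 → 0
Saturday 07:30 start EV2 → 1
Saturday 15:00 end EV2 → 0
Sunday 07:00 start EV4 → 1
Sunday 09:30 start EV5 → 2
Sunday 15:30 end EV4 → 1
Sunday 20:00 end EV5 → 0
Peak is 2, at Sunday 09:30 (EV4, EV5).

2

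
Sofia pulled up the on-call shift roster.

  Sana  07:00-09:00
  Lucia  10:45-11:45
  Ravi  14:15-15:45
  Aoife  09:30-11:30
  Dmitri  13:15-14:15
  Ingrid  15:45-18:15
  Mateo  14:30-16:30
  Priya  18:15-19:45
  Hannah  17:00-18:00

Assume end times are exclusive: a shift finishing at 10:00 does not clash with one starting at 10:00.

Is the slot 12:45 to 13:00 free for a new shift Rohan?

Yes — the slot is free

Sana: ends 09:00 at or before Rohan starts 12:45 → clear.
Aoife: ends 11:30 at or before Rohan starts 12:45 → clear.
Lucia: ends 11:45 at or before Rohan starts 12:45 → clear.
Dmitri: starts 13:15 at or after Rohan ends 13:00 → clear.
Ravi: starts 14:15 at or after Rohan ends 13:00 → clear.
Mateo: starts 14:30 at or after Rohan ends 13:00 → clear.
Ingrid: starts 15:45 at or after Rohan ends 13:00 → clear.
Hannah: starts 17:00 at or after Rohan ends 13:00 → clear.
Priya: starts 18:15 at or after Rohan ends 13:00 → clear.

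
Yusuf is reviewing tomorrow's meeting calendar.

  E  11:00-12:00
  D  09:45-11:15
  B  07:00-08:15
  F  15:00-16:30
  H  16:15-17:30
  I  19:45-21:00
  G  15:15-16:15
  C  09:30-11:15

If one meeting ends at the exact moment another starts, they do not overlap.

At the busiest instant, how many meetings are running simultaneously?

Sweep the timeline, counting +1 at each start and −1 at each end (ends before starts at a tie):
07:00 start B → 1
08:15 end B → 0
09:30 start C → 1
09:45 start D → 2
11:00 start E → 3
11:15 end C → 2
11:15 end D → 1
12:00 end E → 0
15:00 start F → 1
15:15 start G → 2
16:15 end G → 1
16:15 start H → 2
16:30 end F → 1
17:30 end H → 0
19:45 start I → 1
21:00 end I → 0
Peak is 3, at 11:00 (C, D, E).

3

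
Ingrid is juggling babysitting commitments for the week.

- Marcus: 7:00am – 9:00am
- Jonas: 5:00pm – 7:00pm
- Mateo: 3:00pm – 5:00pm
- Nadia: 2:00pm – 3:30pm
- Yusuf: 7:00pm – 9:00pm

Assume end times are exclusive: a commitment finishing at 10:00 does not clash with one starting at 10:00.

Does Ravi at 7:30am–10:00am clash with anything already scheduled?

Marcus: starts 7:00am before Ravi ends 10:00am, and ends 9:00am after Ravi starts 7:30am → overlap.
Nadia: starts 2:00pm at or after Ravi ends 10:00am → clear.
Mateo: starts 3:00pm at or after Ravi ends 10:00am → clear.
Jonas: starts 5:00pm at or after Ravi ends 10:00am → clear.
Yusuf: starts 7:00pm at or after Ravi ends 10:00am → clear.
Ravi overlaps Marcus.

Yes — it overlaps Marcus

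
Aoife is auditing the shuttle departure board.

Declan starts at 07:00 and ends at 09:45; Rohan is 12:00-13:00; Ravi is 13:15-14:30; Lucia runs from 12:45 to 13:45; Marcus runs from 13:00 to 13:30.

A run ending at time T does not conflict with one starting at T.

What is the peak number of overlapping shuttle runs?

3

Sort all start/end points and keep a running count:
07:00 start Declan → 1
09:45 end Declan → 0
12:00 start Rohan → 1
12:45 start Lucia → 2
13:00 end Rohan → 1
13:00 start Marcus → 2
13:15 start Ravi → 3
13:30 end Marcus → 2
13:45 end Lucia → 1
14:30 end Ravi → 0
Peak is 3, at 13:15 (Lucia, Marcus, Ravi).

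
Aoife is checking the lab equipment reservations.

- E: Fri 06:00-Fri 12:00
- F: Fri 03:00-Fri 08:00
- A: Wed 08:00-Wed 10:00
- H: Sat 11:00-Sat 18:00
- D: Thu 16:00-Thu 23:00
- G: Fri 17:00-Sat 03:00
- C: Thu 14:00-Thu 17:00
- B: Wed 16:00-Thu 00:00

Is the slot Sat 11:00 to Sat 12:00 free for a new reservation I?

A: ends Wed 10:00 at or before I starts Sat 11:00 → clear.
B: ends Thu 00:00 at or before I starts Sat 11:00 → clear.
C: ends Thu 17:00 at or before I starts Sat 11:00 → clear.
D: ends Thu 23:00 at or before I starts Sat 11:00 → clear.
F: ends Fri 08:00 at or before I starts Sat 11:00 → clear.
E: ends Fri 12:00 at or before I starts Sat 11:00 → clear.
G: ends Sat 03:00 at or before I starts Sat 11:00 → clear.
H: starts Sat 11:00 before I ends Sat 12:00, and ends Sat 18:00 after I starts Sat 11:00 → overlap.
I overlaps H.

No — it overlaps H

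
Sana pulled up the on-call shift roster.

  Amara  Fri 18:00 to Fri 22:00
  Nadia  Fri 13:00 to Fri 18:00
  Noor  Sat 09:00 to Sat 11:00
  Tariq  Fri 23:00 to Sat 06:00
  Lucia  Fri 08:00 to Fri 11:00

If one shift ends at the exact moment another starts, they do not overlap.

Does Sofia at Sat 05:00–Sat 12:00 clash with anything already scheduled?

Lucia: ends Fri 11:00 at or before Sofia starts Sat 05:00 → clear.
Nadia: ends Fri 18:00 at or before Sofia starts Sat 05:00 → clear.
Amara: ends Fri 22:00 at or before Sofia starts Sat 05:00 → clear.
Tariq: starts Fri 23:00 before Sofia ends Sat 12:00, and ends Sat 06:00 after Sofia starts Sat 05:00 → overlap.
Noor: starts Sat 09:00 before Sofia ends Sat 12:00, and ends Sat 11:00 after Sofia starts Sat 05:00 → overlap.
Sofia overlaps Tariq, Noor.

Yes — it overlaps Noor, Tariq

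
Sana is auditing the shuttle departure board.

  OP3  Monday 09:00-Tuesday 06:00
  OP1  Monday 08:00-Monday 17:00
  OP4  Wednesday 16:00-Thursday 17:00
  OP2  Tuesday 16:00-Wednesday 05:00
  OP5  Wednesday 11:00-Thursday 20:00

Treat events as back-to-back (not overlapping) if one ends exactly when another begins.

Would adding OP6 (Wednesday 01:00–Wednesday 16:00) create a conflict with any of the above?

OP1: ends Monday 17:00 at or before OP6 starts Wednesday 01:00 → clear.
OP3: ends Tuesday 06:00 at or before OP6 starts Wednesday 01:00 → clear.
OP2: starts Tuesday 16:00 before OP6 ends Wednesday 16:00, and ends Wednesday 05:00 after OP6 starts Wednesday 01:00 → overlap.
OP5: starts Wednesday 11:00 before OP6 ends Wednesday 16:00, and ends Thursday 20:00 after OP6 starts Wednesday 01:00 → overlap.
OP4: starts Wednesday 16:00 at or after OP6 ends Wednesday 16:00 → clear.
OP6 overlaps OP2, OP5.

Yes — it overlaps OP2, OP5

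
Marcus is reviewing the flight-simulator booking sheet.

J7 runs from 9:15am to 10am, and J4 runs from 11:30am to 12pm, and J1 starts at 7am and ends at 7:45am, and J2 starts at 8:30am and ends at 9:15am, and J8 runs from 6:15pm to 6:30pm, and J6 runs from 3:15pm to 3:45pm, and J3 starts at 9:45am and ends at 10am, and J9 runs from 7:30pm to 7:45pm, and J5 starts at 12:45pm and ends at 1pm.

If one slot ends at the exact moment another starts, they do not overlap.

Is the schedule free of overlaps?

No

Sorted by start: J1, J2, J7, J3, J4, J5, J6, J8, J9.
J2 starts after J1 ends, so J1 has no further overlaps.
J7 starts exactly when J2 ends (back-to-back, no overlap), so J2 has no further overlaps.
J3 starts before J7 ends → J7 and J3 overlap.
That's a conflict, so the schedule is not conflict-free.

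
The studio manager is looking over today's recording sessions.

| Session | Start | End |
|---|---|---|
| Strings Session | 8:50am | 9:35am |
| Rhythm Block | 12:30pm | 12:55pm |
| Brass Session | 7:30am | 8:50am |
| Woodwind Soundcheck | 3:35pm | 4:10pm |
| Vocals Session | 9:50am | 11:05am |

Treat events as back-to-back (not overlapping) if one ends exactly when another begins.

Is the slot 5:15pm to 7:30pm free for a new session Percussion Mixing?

Yes — the slot is free

Brass Session: ends 8:50am at or before Percussion Mixing starts 5:15pm → clear.
Strings Session: ends 9:35am at or before Percussion Mixing starts 5:15pm → clear.
Vocals Session: ends 11:05am at or before Percussion Mixing starts 5:15pm → clear.
Rhythm Block: ends 12:55pm at or before Percussion Mixing starts 5:15pm → clear.
Woodwind Soundcheck: ends 4:10pm at or before Percussion Mixing starts 5:15pm → clear.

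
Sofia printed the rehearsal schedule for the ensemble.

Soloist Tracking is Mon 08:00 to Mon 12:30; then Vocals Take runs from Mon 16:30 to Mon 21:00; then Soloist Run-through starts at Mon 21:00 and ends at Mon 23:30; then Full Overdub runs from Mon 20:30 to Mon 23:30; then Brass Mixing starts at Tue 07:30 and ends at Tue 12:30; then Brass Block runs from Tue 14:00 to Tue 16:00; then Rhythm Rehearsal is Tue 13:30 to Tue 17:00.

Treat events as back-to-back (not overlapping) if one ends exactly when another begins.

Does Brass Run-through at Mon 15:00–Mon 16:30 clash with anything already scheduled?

Soloist Tracking: ends Mon 12:30 at or before Brass Run-through starts Mon 15:00 → clear.
Vocals Take: starts Mon 16:30 at or after Brass Run-through ends Mon 16:30 → clear.
Full Overdub: starts Mon 20:30 at or after Brass Run-through ends Mon 16:30 → clear.
Soloist Run-through: starts Mon 21:00 at or after Brass Run-through ends Mon 16:30 → clear.
Brass Mixing: starts Tue 07:30 at or after Brass Run-through ends Mon 16:30 → clear.
Rhythm Rehearsal: starts Tue 13:30 at or after Brass Run-through ends Mon 16:30 → clear.
Brass Block: starts Tue 14:00 at or after Brass Run-through ends Mon 16:30 → clear.

No — it doesn't clash with anything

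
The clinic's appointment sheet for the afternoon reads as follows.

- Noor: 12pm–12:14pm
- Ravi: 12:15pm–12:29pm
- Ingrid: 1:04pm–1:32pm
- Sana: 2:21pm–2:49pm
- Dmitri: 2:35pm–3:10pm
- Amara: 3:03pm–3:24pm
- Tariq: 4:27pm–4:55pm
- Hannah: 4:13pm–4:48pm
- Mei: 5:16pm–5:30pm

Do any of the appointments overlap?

Check each pair: they overlap iff neither finishes before the other starts.
Sorted by start: Noor, Ravi, Ingrid, Sana, Dmitri, Amara, Hannah, Tariq, Mei.
Ravi starts after Noor ends — done with Noor.
Ingrid starts after Ravi ends — done with Ravi.
Sana starts after Ingrid ends — done with Ingrid.
Dmitri starts before Sana ends → Sana and Dmitri overlap.
That's a conflict, so the schedule is not conflict-free.

Yes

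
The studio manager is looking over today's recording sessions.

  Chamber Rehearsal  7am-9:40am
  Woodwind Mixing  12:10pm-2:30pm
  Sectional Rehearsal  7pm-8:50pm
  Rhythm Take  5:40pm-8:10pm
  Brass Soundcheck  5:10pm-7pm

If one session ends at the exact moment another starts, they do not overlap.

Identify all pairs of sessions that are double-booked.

Sorted by start: Chamber Rehearsal, Woodwind Mixing, Brass Soundcheck, Rhythm Take, Sectional Rehearsal.
Woodwind Mixing starts after Chamber Rehearsal ends, so Chamber Rehearsal has no further overlaps.
Brass Soundcheck starts after Woodwind Mixing ends, so Woodwind Mixing has no further overlaps.
Rhythm Take starts before Brass Soundcheck ends → Brass Soundcheck and Rhythm Take overlap.
Sectional Rehearsal starts exactly when Brass Soundcheck ends (back-to-back, no overlap).
Sectional Rehearsal starts before Rhythm Take ends → Rhythm Take and Sectional Rehearsal overlap.

Brass Soundcheck & Rhythm Take, Rhythm Take & Sectional Rehearsal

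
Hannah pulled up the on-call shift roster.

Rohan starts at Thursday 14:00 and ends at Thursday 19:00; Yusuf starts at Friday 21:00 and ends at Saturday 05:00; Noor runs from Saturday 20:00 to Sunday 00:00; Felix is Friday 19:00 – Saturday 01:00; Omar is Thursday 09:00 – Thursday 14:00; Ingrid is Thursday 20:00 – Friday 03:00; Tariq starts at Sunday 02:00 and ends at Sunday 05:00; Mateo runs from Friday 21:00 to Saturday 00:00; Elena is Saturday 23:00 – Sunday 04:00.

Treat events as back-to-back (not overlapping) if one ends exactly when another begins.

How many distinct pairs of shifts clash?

Check each pair: they overlap iff neither finishes before the other starts.
Sorted by start: Omar, Rohan, Ingrid, Felix, Yusuf, Mateo, Noor, Elena, Tariq.
Rohan starts exactly when Omar ends (back-to-back, no overlap), so nothing later overlaps Omar either.
Ingrid starts after Rohan ends, so nothing later overlaps Rohan either.
Felix starts after Ingrid ends, so nothing later overlaps Ingrid either.
Yusuf starts before Felix ends → Felix and Yusuf overlap.
Mateo starts before Felix ends → Felix and Mateo overlap.
Noor starts after Felix ends, so nothing later overlaps Felix either.
Mateo starts before Yusuf ends → Yusuf and Mateo overlap.
Noor starts after Yusuf ends, so nothing later overlaps Yusuf either.
Noor starts after Mateo ends, so nothing later overlaps Mateo either.
Elena starts before Noor ends → Noor and Elena overlap.
Tariq starts after Noor ends.
Tariq starts before Elena ends → Elena and Tariq overlap.
Overlapping pairs: Elena & Noor, Elena & Tariq, Felix & Mateo, Felix & Yusuf, Mateo & Yusuf — 5 in total.

5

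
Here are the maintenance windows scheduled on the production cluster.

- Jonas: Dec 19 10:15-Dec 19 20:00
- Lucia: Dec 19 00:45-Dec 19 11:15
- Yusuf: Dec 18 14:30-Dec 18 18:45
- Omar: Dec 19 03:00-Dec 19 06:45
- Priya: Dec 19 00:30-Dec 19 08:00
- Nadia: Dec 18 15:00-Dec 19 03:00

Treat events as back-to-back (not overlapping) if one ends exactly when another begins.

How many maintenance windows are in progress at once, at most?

3

Walk through starts and ends in time order (an end at T is processed before a start at T):
Dec 18 14:30 start Yusuf → 1
Dec 18 15:00 start Nadia → 2
Dec 18 18:45 end Yusuf → 1
Dec 19 00:30 start Priya → 2
Dec 19 00:45 start Lucia → 3
Dec 19 03:00 end Nadia → 2
Dec 19 03:00 start Omar → 3
Dec 19 06:45 end Omar → 2
Dec 19 08:00 end Priya → 1
Dec 19 10:15 start Jonas → 2
Dec 19 11:15 end Lucia → 1
Dec 19 20:00 end Jonas → 0
Peak is 3, at Dec 19 00:45 (Lucia, Nadia, Priya).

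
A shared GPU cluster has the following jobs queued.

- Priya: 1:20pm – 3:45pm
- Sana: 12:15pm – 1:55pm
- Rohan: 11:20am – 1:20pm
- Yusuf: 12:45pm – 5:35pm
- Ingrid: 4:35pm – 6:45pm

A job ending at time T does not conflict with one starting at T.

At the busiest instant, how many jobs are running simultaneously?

Sort all start/end points and keep a running count:
11:20am start Rohan → 1
12:15pm start Sana → 2
12:45pm start Yusuf → 3
1:20pm end Rohan → 2
1:20pm start Priya → 3
1:55pm end Sana → 2
3:45pm end Priya → 1
4:35pm start Ingrid → 2
5:35pm end Yusuf → 1
6:45pm end Ingrid → 0
Peak is 3, at 12:45pm (Rohan, Sana, Yusuf).

3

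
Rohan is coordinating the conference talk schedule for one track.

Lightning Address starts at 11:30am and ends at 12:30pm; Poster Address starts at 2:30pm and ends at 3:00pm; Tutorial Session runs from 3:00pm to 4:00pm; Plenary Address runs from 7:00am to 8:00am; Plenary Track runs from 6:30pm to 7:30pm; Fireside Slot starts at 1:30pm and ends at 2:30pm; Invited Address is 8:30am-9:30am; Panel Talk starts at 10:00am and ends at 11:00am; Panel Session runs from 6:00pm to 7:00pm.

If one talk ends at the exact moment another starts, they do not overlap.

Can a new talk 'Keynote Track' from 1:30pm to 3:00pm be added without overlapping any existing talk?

Plenary Address: ends 8:00am at or before Keynote Track starts 1:30pm → clear.
Invited Address: ends 9:30am at or before Keynote Track starts 1:30pm → clear.
Panel Talk: ends 11:00am at or before Keynote Track starts 1:30pm → clear.
Lightning Address: ends 12:30pm at or before Keynote Track starts 1:30pm → clear.
Fireside Slot: starts 1:30pm before Keynote Track ends 3:00pm, and ends 2:30pm after Keynote Track starts 1:30pm → overlap.
Poster Address: starts 2:30pm before Keynote Track ends 3:00pm, and ends 3:00pm after Keynote Track starts 1:30pm → overlap.
Tutorial Session: starts 3:00pm at or after Keynote Track ends 3:00pm → clear.
Panel Session: starts 6:00pm at or after Keynote Track ends 3:00pm → clear.
Plenary Track: starts 6:30pm at or after Keynote Track ends 3:00pm → clear.
Keynote Track overlaps Fireside Slot, Poster Address.

No — it overlaps Fireside Slot, Poster Address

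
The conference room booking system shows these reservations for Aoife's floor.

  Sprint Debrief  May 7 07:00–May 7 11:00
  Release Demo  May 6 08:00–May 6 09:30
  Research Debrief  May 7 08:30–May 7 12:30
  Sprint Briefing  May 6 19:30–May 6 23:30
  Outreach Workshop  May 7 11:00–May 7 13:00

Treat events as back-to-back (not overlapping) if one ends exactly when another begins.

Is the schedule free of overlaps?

No

Check each pair: they overlap iff neither finishes before the other starts.
Sorted by start: Release Demo, Sprint Briefing, Sprint Debrief, Research Debrief, Outreach Workshop.
Sprint Briefing starts after Release Demo ends, so Release Demo has no further overlaps.
Sprint Debrief starts after Sprint Briefing ends, so Sprint Briefing has no further overlaps.
Research Debrief starts before Sprint Debrief ends → Sprint Debrief and Research Debrief overlap.
That's a conflict, so the schedule is not conflict-free.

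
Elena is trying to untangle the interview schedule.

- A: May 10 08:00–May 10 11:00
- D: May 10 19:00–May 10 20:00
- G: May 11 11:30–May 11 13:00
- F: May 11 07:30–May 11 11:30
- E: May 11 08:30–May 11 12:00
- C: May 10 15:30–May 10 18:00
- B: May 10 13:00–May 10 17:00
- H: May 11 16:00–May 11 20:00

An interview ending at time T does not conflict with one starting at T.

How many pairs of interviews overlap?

Check each pair: they overlap iff neither finishes before the other starts.
Sorted by start: A, B, C, D, F, E, G, H.
B starts after A ends, so nothing later overlaps A either.
C starts before B ends → B and C overlap.
D starts after B ends, so nothing later overlaps B either.
D starts after C ends, so nothing later overlaps C either.
F starts after D ends, so nothing later overlaps D either.
E starts before F ends → F and E overlap.
G starts exactly when F ends (back-to-back, no overlap), so nothing later overlaps F either.
G starts before E ends → E and G overlap.
H starts after E ends.
H starts after G ends.
Overlapping pairs: B & C, E & F, E & G — 3 in total.

3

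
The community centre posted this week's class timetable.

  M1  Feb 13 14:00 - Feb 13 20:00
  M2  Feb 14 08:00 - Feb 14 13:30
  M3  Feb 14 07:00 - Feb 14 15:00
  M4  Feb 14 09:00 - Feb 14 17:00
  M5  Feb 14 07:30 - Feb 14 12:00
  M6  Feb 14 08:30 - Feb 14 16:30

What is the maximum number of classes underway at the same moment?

Walk through starts and ends in time order (an end at T is processed before a start at T):
Feb 13 14:00 start M1 → 1
Feb 13 20:00 end M1 → 0
Feb 14 07:00 start M3 → 1
Feb 14 07:30 start M5 → 2
Feb 14 08:00 start M2 → 3
Feb 14 08:30 start M6 → 4
Feb 14 09:00 start M4 → 5
Feb 14 12:00 end M5 → 4
Feb 14 13:30 end M2 → 3
Feb 14 15:00 end M3 → 2
Feb 14 16:30 end M6 → 1
Feb 14 17:00 end M4 → 0
Peak is 5, at Feb 14 09:00 (M2, M3, M4, M5, M6).

5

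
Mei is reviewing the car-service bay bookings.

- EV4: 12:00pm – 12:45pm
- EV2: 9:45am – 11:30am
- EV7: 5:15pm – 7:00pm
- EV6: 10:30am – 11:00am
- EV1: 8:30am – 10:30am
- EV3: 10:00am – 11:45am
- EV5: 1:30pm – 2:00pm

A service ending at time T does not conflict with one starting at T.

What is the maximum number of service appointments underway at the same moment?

3

Sort all start/end points and keep a running count:
8:30am start EV1 → 1
9:45am start EV2 → 2
10:00am start EV3 → 3
10:30am end EV1 → 2
10:30am start EV6 → 3
11:00am end EV6 → 2
11:30am end EV2 → 1
11:45am end EV3 → 0
12:00pm start EV4 → 1
12:45pm end EV4 → 0
1:30pm start EV5 → 1
2:00pm end EV5 → 0
5:15pm start EV7 → 1
7:00pm end EV7 → 0
Peak is 3, at 10:00am (EV1, EV2, EV3).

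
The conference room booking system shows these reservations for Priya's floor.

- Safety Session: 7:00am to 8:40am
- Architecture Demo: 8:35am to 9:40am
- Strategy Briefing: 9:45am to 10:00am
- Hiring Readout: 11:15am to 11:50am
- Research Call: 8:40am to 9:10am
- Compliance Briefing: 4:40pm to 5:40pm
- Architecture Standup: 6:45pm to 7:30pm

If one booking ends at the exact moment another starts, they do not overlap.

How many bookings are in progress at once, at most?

2

Sweep the timeline, counting +1 at each start and −1 at each end (ends before starts at a tie):
7:00am start Safety Session → 1
8:35am start Architecture Demo → 2
8:40am end Safety Session → 1
8:40am start Research Call → 2
9:10am end Research Call → 1
9:40am end Architecture Demo → 0
9:45am start Strategy Briefing → 1
10:00am end Strategy Briefing → 0
11:15am start Hiring Readout → 1
11:50am end Hiring Readout → 0
4:40pm start Compliance Briefing → 1
5:40pm end Compliance Briefing → 0
6:45pm start Architecture Standup → 1
7:30pm end Architecture Standup → 0
Peak is 2, at 8:35am (Architecture Demo, Safety Session).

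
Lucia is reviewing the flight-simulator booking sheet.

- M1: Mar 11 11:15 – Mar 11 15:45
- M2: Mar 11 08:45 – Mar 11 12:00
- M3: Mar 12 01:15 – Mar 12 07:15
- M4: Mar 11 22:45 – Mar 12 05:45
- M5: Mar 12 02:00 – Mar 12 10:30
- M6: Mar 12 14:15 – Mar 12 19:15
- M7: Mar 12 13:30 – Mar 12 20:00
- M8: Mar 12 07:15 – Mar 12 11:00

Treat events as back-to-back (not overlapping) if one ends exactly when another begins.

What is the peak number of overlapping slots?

Walk through starts and ends in time order (an end at T is processed before a start at T):
Mar 11 08:45 start M2 → 1
Mar 11 11:15 start M1 → 2
Mar 11 12:00 end M2 → 1
Mar 11 15:45 end M1 → 0
Mar 11 22:45 start M4 → 1
Mar 12 01:15 start M3 → 2
Mar 12 02:00 start M5 → 3
Mar 12 05:45 end M4 → 2
Mar 12 07:15 end M3 → 1
Mar 12 07:15 start M8 → 2
Mar 12 10:30 end M5 → 1
Mar 12 11:00 end M8 → 0
Mar 12 13:30 start M7 → 1
Mar 12 14:15 start M6 → 2
Mar 12 19:15 end M6 → 1
Mar 12 20:00 end M7 → 0
Peak is 3, at Mar 12 02:00 (M3, M4, M5).

3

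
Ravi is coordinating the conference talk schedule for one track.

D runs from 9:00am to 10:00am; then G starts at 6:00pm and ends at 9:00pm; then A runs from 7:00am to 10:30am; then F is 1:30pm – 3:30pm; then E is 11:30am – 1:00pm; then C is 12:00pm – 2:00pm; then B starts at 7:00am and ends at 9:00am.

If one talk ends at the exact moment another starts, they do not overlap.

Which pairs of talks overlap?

Two intervals overlap when each starts before the other ends.
Sorted by start: A, B, D, E, C, F, G.
B starts before A ends → A and B overlap.
D starts before A ends → A and D overlap.
E starts after A ends, so nothing later overlaps A either.
D starts exactly when B ends (back-to-back, no overlap), so nothing later overlaps B either.
E starts after D ends, so nothing later overlaps D either.
C starts before E ends → E and C overlap.
F starts after E ends, so nothing later overlaps E either.
F starts before C ends → C and F overlap.
G starts after C ends.
G starts after F ends.

A & B, A & D, C & E, C & F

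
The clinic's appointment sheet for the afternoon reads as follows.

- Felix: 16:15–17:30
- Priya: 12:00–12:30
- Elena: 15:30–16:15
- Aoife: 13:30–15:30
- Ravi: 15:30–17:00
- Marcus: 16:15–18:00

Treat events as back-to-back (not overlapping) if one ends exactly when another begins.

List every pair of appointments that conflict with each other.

Two intervals overlap when each starts before the other ends.
Sorted by start: Priya, Aoife, Elena, Ravi, Felix, Marcus.
Aoife starts after Priya ends — done with Priya.
Elena starts exactly when Aoife ends (back-to-back, no overlap) — done with Aoife.
Ravi starts before Elena ends → Elena and Ravi overlap.
Felix starts exactly when Elena ends (back-to-back, no overlap) — done with Elena.
Felix starts before Ravi ends → Ravi and Felix overlap.
Marcus starts before Ravi ends → Ravi and Marcus overlap.
Marcus starts before Felix ends → Felix and Marcus overlap.

Elena & Ravi, Felix & Marcus, Felix & Ravi, Marcus & Ravi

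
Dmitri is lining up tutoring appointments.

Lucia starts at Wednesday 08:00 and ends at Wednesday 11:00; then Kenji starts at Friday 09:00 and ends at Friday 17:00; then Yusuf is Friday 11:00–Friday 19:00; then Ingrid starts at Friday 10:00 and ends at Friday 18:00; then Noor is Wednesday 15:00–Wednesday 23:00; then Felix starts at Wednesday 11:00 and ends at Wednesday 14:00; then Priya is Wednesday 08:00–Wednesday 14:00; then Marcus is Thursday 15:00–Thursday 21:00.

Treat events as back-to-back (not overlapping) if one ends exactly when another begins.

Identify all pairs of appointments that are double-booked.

Sorted by start: Priya, Lucia, Felix, Noor, Marcus, Kenji, Ingrid, Yusuf.
Lucia starts before Priya ends → Priya and Lucia overlap.
Felix starts before Priya ends → Priya and Felix overlap.
Noor starts after Priya ends, so nothing later overlaps Priya either.
Felix starts exactly when Lucia ends (back-to-back, no overlap), so nothing later overlaps Lucia either.
Noor starts after Felix ends, so nothing later overlaps Felix either.
Marcus starts after Noor ends, so nothing later overlaps Noor either.
Kenji starts after Marcus ends, so nothing later overlaps Marcus either.
Ingrid starts before Kenji ends → Kenji and Ingrid overlap.
Yusuf starts before Kenji ends → Kenji and Yusuf overlap.
Yusuf starts before Ingrid ends → Ingrid and Yusuf overlap.

Felix & Priya, Ingrid & Kenji, Ingrid & Yusuf, Kenji & Yusuf, Lucia & Priya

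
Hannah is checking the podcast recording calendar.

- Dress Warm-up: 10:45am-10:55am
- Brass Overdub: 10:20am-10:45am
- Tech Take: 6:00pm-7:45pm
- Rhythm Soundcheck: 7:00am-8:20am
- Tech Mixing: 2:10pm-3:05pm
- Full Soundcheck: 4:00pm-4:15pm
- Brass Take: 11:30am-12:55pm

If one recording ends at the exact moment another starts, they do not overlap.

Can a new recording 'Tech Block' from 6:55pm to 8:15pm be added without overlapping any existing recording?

Rhythm Soundcheck: ends 8:20am at or before Tech Block starts 6:55pm → clear.
Brass Overdub: ends 10:45am at or before Tech Block starts 6:55pm → clear.
Dress Warm-up: ends 10:55am at or before Tech Block starts 6:55pm → clear.
Brass Take: ends 12:55pm at or before Tech Block starts 6:55pm → clear.
Tech Mixing: ends 3:05pm at or before Tech Block starts 6:55pm → clear.
Full Soundcheck: ends 4:15pm at or before Tech Block starts 6:55pm → clear.
Tech Take: starts 6:00pm before Tech Block ends 8:15pm, and ends 7:45pm after Tech Block starts 6:55pm → overlap.
Tech Block overlaps Tech Take.

No — it overlaps Tech Take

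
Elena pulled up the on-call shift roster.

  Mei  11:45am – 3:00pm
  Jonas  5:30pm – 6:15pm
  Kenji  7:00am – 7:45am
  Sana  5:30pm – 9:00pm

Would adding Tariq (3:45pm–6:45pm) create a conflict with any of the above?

Yes — it overlaps Jonas, Sana

Kenji: ends 7:45am at or before Tariq starts 3:45pm → clear.
Mei: ends 3:00pm at or before Tariq starts 3:45pm → clear.
Jonas: starts 5:30pm before Tariq ends 6:45pm, and ends 6:15pm after Tariq starts 3:45pm → overlap.
Sana: starts 5:30pm before Tariq ends 6:45pm, and ends 9:00pm after Tariq starts 3:45pm → overlap.
Tariq overlaps Jonas, Sana.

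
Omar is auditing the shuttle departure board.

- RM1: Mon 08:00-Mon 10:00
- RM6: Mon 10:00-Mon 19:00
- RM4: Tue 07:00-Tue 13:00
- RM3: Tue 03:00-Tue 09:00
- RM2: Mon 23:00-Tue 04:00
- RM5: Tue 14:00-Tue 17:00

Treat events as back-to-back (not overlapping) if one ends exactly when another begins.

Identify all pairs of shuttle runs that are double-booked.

RM2 & RM3, RM3 & RM4

Check each pair: they overlap iff neither finishes before the other starts.
Sorted by start: RM1, RM6, RM2, RM3, RM4, RM5.
RM6 starts exactly when RM1 ends (back-to-back, no overlap), so RM1 has no further overlaps.
RM2 starts after RM6 ends, so RM6 has no further overlaps.
RM3 starts before RM2 ends → RM2 and RM3 overlap.
RM4 starts after RM2 ends, so RM2 has no further overlaps.
RM4 starts before RM3 ends → RM3 and RM4 overlap.
RM5 starts after RM3 ends.
RM5 starts after RM4 ends.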